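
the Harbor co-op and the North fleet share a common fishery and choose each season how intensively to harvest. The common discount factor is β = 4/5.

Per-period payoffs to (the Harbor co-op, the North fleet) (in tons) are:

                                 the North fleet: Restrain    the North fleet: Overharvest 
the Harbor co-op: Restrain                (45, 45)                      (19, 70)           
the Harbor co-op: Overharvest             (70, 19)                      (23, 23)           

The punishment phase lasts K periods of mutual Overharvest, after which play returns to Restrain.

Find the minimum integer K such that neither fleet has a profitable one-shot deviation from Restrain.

2

Need Σ_{k=1}^{K} β^k ≥ (70−45)/(45−23) = 1.1364 at β = 4/5.
At K = 1 the sum is 0.8000 < 1.1364; at K = 2 it is 1.4400 ≥ 1.1364.
So the minimum punishment length is K = 2.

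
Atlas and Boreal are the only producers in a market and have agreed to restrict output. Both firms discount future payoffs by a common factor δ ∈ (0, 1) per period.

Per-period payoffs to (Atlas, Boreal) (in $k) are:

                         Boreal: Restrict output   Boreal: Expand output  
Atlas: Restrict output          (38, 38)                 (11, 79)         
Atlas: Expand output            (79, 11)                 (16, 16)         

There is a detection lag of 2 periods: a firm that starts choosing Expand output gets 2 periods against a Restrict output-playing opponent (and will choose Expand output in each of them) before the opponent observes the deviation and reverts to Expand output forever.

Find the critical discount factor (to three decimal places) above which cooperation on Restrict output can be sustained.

0.807

A deviator earns 79 for 2 periods, then 16 forever; cooperating earns 38 forever. Multiplying the IC by (1−δ):
38 ≥ 79(1−δ^2) + 16δ^2, so 63·δ^2 ≥ 41 and δ^2 ≥ 41/63.
δ ≥ (41/63)^(1/2) ≈ 0.807.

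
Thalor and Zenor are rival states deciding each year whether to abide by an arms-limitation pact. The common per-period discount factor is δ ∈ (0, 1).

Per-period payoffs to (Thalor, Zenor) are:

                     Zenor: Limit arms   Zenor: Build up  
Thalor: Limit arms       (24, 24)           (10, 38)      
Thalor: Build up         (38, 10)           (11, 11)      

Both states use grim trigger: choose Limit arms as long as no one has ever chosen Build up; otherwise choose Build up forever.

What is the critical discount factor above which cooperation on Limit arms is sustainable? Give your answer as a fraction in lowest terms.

One-period gain from deviating is 38 − 24 = 14. The loss is 24 − 11 = 13 in every subsequent period, with present value 13·δ/(1−δ).
Deviation is unprofitable when 13·δ/(1−δ) ≥ 14, i.e. δ/(1−δ) ≥ 14/13.
Equivalently δ ≥ 14/(14+13) = 14/27.

14/27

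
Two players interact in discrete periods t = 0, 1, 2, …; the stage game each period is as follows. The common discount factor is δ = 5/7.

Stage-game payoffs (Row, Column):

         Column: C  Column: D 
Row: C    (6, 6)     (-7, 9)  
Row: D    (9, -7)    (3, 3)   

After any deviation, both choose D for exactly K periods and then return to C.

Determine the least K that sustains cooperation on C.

2

Need Σ_{k=1}^{K} δ^k ≥ (9−6)/(6−3) = 1.0000 at δ = 5/7.
At K = 1 the sum is 0.7143 < 1.0000; at K = 2 it is 1.2245 ≥ 1.0000.
So the minimum punishment length is K = 2.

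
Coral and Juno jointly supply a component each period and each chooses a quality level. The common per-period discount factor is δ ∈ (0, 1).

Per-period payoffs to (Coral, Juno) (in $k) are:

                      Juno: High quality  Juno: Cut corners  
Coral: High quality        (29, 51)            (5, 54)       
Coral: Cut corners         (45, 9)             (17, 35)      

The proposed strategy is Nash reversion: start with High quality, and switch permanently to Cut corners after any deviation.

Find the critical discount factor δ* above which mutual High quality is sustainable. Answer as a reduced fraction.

4/7

Coral's threshold: (45−29)/(45−17) = 4/7.
Juno's threshold: (54−51)/(54−35) = 3/19.
4/7 > 3/19, so Coral binds and δ* = 4/7.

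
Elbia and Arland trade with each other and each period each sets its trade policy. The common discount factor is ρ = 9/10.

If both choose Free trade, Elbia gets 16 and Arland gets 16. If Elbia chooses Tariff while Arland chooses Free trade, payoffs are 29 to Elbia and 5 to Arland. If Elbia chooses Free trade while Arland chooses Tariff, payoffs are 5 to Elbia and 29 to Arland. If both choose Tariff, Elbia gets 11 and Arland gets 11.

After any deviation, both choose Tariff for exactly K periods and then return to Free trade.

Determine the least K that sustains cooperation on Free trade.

Need Σ_{k=1}^{K} ρ^k ≥ (29−16)/(16−11) = 2.6000 at ρ = 9/10.
At K = 3 the sum is 2.4390 < 2.6000; at K = 4 it is 3.0951 ≥ 2.6000.
So the minimum punishment length is K = 4.

4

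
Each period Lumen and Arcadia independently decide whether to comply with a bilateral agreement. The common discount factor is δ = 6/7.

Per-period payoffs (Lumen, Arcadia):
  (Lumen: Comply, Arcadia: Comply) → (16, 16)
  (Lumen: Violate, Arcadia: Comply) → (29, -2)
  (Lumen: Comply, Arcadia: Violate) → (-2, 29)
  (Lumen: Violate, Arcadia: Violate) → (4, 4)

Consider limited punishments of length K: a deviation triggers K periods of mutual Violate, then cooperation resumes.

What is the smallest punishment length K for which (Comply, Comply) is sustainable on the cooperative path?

2

IC: δ(1−δ^K)/(1−δ) ≥ (29−16)/(16−4) = 13/12.
With δ = 6/7: need 1 − δ^K ≥ 13/12·(1−6/7)/(6/7), i.e. δ^K ≤ 0.8194.
Since (6/7)^1 = 0.8571 and (6/7)^2 = 0.7347, the smallest such K is 2.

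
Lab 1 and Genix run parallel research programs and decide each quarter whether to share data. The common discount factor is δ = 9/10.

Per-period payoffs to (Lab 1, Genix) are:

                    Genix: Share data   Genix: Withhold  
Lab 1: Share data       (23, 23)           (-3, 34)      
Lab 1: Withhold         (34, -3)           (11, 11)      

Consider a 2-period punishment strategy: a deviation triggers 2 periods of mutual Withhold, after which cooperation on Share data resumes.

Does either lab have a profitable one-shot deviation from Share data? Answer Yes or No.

Comparing payoff streams over the 3 periods until play realigns: cooperate → 23(1+δ+…+δ^2); deviate → 34 + 11(δ+…+δ^2).
Cooperation is sustained iff (23−11)(δ+…+δ^2) ≥ 34−23.
δ+…+δ^2 = 9/10·(1−(9/10)^2)/(1−9/10) = 1.7100, and (34−23)/(23−11) = 0.9167.
1.7100 ≥ 0.9167, so cooperation is sustainable.

No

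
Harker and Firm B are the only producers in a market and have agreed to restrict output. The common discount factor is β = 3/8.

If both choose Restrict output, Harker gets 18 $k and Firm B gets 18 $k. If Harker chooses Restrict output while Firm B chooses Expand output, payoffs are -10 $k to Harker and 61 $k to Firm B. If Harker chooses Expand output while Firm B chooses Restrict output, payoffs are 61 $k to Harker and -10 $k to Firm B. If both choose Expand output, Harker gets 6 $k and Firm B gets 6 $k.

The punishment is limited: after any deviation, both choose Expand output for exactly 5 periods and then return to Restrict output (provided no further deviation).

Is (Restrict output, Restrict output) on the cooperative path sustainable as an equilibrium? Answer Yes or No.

No

IC: β+…+β^5 ≥ (61−18)/(18−6) = 43/12.
At β = 3/8: partial sum = 0.5956 < 3.5833. Cooperation not sustainable.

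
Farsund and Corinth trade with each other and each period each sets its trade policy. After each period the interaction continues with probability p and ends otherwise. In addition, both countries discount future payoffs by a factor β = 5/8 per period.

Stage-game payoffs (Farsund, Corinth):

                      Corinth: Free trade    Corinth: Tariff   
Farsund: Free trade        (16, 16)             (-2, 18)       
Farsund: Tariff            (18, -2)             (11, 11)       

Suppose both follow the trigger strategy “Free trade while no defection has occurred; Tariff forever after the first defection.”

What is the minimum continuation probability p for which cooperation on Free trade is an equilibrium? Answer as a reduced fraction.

Expected continuation weight on next period's payoff is β·p = 5/8·p, which plays the role of the discount factor.
Cooperation requires 5/8·p ≥ (18−16)/(18−11) = 2/7, hence p ≥ 16/35.

16/35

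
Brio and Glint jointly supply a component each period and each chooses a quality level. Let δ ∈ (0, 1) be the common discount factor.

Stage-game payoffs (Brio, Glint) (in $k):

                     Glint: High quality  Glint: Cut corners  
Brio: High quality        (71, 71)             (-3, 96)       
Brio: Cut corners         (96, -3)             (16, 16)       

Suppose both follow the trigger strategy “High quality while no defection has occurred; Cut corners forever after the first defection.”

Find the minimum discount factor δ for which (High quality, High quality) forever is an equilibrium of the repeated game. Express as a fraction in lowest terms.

5/16

One-period gain from deviating is 96 − 71 = 25. The loss is 71 − 16 = 55 in every subsequent period, with present value 55·δ/(1−δ).
Deviation is unprofitable when 55·δ/(1−δ) ≥ 25, i.e. δ/(1−δ) ≥ 5/11.
Equivalently δ ≥ 25/(25+55) = 5/16.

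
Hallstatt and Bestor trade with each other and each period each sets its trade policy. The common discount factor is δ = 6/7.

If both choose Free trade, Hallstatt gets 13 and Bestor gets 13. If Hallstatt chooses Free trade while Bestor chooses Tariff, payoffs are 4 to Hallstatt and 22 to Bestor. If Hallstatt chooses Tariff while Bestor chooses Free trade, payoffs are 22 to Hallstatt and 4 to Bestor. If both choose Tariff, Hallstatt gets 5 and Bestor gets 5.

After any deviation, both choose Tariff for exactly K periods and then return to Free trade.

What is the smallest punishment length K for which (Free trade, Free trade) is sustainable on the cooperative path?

2

IC: δ(1−δ^K)/(1−δ) ≥ (22−13)/(13−5) = 9/8.
With δ = 6/7: need 1 − δ^K ≥ 9/8·(1−6/7)/(6/7), i.e. δ^K ≤ 0.8125.
Since (6/7)^1 = 0.8571 and (6/7)^2 = 0.7347, the smallest such K is 2.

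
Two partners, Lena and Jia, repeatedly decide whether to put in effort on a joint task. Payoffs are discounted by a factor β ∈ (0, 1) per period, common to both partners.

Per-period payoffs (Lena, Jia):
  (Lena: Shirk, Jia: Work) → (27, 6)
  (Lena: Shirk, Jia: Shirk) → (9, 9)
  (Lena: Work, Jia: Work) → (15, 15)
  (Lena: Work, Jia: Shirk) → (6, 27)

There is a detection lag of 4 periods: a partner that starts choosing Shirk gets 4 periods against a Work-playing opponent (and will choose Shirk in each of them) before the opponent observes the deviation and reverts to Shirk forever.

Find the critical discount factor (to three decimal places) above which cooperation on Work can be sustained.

0.904

The best deviation is to choose Shirk for all 4 undetected periods, earning 27 each, then 9 forever once detected.
Deviation value: 27(1−β^4)/(1−β) + 9β^4/(1−β); cooperation value: 15/(1−β).
IC: 15 ≥ 27(1−β^4) + 9β^4 = 27 − 18β^4.
So β^4 ≥ 12/18 = 2/3, giving β ≥ (2/3)^(1/4) ≈ 0.904.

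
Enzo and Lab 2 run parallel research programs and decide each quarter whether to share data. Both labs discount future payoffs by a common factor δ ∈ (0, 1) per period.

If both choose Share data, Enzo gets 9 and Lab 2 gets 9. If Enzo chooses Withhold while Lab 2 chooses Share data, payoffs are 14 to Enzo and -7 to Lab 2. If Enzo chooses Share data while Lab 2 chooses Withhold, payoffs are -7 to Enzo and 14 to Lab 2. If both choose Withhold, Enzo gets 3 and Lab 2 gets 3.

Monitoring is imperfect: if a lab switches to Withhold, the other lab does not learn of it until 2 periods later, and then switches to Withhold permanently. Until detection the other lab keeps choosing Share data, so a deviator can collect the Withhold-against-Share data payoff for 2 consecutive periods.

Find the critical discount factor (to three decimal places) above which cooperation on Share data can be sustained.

A deviator earns 14 for 2 periods, then 3 forever; cooperating earns 9 forever. Multiplying the IC by (1−δ):
9 ≥ 14(1−δ^2) + 3δ^2, so 11·δ^2 ≥ 5 and δ^2 ≥ 5/11.
δ ≥ (5/11)^(1/2) ≈ 0.674.

0.674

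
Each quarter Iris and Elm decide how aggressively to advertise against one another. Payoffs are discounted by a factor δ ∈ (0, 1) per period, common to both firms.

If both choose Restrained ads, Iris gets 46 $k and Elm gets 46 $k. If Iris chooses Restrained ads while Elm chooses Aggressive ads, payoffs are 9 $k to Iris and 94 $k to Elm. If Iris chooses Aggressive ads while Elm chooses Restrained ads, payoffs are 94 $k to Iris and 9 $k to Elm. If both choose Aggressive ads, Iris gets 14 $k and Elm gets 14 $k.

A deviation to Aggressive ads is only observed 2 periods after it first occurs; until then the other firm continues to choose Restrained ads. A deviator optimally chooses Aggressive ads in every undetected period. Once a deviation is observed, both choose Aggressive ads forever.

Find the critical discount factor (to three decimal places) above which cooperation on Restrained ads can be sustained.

0.775

Deviating for the 2 undetected periods gains 94−46 = 48 per period over cooperation, then loses 46−14 = 32 per period forever once punishment starts.
Gain: 48(1 + δ + … + δ^1); loss: 32·δ^2/(1−δ).
No profitable deviation ⇔ 48(1−δ^2) ≤ 32·δ^2, i.e. δ^2 ≥ 48/(48+32) = 3/5.
Hence δ ≥ (3/5)^(1/2) ≈ 0.775.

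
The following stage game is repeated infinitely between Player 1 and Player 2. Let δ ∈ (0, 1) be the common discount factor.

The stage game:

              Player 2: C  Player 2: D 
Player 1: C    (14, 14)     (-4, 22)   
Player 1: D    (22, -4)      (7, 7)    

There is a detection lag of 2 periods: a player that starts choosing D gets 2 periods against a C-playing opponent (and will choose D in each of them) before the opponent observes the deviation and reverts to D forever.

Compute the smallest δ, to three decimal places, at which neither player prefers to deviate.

A deviator earns 22 for 2 periods, then 7 forever; cooperating earns 14 forever. Multiplying the IC by (1−δ):
14 ≥ 22(1−δ^2) + 7δ^2, so 15·δ^2 ≥ 8 and δ^2 ≥ 8/15.
δ ≥ (8/15)^(1/2) ≈ 0.730.

0.730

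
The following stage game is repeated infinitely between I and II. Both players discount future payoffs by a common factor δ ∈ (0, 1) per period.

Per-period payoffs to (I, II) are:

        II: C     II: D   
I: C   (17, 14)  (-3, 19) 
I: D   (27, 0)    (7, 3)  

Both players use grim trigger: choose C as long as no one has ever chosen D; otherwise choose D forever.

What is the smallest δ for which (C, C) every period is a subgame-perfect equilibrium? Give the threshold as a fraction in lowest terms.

1/2

I's threshold: (27−17)/(27−7) = 1/2.
II's threshold: (19−14)/(19−3) = 5/16.
1/2 > 5/16, so I binds and δ* = 1/2.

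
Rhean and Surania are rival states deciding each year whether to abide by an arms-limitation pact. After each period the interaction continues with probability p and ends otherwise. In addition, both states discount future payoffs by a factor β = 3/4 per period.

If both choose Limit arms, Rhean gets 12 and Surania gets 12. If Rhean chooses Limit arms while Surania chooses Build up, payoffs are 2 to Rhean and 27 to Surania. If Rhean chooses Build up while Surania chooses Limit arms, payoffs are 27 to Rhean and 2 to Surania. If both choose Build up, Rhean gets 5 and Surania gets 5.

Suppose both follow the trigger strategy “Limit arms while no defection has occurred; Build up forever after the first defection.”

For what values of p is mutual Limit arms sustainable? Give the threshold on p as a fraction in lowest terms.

10/11

With continuation probability p and discount β, the effective per-period discount factor is βp.
Grim-trigger IC: βp ≥ (27−12)/(27−5) = 15/22.
So p ≥ (15/22)/(3/4) = 10/11.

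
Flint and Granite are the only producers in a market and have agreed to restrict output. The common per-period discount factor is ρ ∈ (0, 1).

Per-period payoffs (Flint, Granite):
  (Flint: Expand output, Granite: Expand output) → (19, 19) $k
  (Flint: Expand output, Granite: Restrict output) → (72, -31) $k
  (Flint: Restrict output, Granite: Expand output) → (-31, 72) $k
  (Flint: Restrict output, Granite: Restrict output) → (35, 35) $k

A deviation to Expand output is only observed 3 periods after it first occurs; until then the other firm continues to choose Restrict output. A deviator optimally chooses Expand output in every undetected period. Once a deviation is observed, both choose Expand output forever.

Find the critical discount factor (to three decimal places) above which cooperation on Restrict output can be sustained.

Deviating for the 3 undetected periods gains 72−35 = 37 per period over cooperation, then loses 35−19 = 16 per period forever once punishment starts.
Gain: 37(1 + ρ + … + ρ^2); loss: 16·ρ^3/(1−ρ).
No profitable deviation ⇔ 37(1−ρ^3) ≤ 16·ρ^3, i.e. ρ^3 ≥ 37/(37+16) = 37/53.
Hence ρ ≥ (37/53)^(1/3) ≈ 0.887.

0.887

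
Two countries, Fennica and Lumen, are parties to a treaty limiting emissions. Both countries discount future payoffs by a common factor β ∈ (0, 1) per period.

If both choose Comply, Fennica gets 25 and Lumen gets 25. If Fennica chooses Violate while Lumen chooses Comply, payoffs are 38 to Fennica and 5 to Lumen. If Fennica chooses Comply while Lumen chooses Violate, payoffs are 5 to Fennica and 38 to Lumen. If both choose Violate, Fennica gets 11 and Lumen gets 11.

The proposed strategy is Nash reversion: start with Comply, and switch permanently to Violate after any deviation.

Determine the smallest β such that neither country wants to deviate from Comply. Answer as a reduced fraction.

13/27

One-period gain from deviating is 38 − 25 = 13. The loss is 25 − 11 = 14 in every subsequent period, with present value 14·β/(1−β).
Deviation is unprofitable when 14·β/(1−β) ≥ 13, i.e. β/(1−β) ≥ 13/14.
Equivalently β ≥ 13/(13+14) = 13/27.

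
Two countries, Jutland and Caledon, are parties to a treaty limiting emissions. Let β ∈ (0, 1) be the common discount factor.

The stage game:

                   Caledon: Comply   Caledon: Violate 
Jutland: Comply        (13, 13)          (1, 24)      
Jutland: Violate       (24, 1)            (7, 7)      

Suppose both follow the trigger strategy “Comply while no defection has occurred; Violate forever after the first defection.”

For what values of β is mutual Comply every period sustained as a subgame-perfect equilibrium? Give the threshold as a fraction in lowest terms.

One-period gain from deviating is 24 − 13 = 11. The loss is 13 − 7 = 6 in every subsequent period, with present value 6·β/(1−β).
Deviation is unprofitable when 6·β/(1−β) ≥ 11, i.e. β/(1−β) ≥ 11/6.
Equivalently β ≥ 11/(11+6) = 11/17.

11/17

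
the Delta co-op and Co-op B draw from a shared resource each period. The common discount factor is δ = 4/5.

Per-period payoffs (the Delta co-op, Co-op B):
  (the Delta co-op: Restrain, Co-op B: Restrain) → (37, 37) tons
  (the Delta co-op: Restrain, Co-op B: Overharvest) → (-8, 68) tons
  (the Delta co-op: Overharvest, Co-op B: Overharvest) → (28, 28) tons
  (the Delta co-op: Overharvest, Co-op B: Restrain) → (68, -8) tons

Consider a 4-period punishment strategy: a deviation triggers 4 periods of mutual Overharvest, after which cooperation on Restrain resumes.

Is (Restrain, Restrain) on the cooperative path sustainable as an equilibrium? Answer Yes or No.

Comparing payoff streams over the 5 periods until play realigns: cooperate → 37(1+δ+…+δ^4); deviate → 68 + 28(δ+…+δ^4).
Cooperation is sustained iff (37−28)(δ+…+δ^4) ≥ 68−37.
δ+…+δ^4 = 4/5·(1−(4/5)^4)/(1−4/5) = 2.3616, and (68−37)/(37−28) = 3.4444.
2.3616 < 3.4444, so cooperation is not sustainable.

No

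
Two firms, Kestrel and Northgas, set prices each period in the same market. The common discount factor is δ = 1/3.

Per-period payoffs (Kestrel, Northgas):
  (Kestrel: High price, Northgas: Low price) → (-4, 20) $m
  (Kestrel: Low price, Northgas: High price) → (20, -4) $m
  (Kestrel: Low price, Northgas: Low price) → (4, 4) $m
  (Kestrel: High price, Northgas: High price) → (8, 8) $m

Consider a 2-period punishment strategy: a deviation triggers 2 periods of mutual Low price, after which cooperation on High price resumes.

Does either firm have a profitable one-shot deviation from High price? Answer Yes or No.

Comparing payoff streams over the 3 periods until play realigns: cooperate → 8(1+δ+…+δ^2); deviate → 20 + 4(δ+…+δ^2).
Cooperation is sustained iff (8−4)(δ+…+δ^2) ≥ 20−8.
δ+…+δ^2 = 1/3·(1−(1/3)^2)/(1−1/3) = 0.4444, and (20−8)/(8−4) = 3.0000.
0.4444 < 3.0000, so cooperation is not sustainable.

Yes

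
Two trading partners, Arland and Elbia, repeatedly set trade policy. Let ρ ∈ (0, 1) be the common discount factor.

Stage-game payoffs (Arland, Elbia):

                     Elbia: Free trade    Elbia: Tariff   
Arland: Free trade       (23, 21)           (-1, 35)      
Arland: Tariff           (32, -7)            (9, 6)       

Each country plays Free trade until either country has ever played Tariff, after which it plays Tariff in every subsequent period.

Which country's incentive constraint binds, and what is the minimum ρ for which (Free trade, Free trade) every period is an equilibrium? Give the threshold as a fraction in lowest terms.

Elbia; ρ ≥ 14/29

For Arland: deviation gain 32−23 = 9, per-period punishment loss 23−9 = 14. IC gives ρ ≥ 9/23.
For Elbia: gain 14, loss 15 per period, so ρ ≥ 14/29.
The tighter constraint is Elbia's, so cooperation needs ρ ≥ 14/29.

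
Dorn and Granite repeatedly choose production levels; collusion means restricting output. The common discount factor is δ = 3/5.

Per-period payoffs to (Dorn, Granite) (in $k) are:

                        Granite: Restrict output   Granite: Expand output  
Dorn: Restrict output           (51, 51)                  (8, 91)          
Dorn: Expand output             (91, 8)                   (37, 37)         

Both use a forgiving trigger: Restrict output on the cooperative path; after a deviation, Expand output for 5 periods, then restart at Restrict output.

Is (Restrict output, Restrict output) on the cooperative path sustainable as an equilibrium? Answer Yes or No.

No

IC: δ+…+δ^5 ≥ (91−51)/(51−37) = 20/7.
At δ = 3/5: partial sum = 1.3834 < 2.8571. Cooperation not sustainable.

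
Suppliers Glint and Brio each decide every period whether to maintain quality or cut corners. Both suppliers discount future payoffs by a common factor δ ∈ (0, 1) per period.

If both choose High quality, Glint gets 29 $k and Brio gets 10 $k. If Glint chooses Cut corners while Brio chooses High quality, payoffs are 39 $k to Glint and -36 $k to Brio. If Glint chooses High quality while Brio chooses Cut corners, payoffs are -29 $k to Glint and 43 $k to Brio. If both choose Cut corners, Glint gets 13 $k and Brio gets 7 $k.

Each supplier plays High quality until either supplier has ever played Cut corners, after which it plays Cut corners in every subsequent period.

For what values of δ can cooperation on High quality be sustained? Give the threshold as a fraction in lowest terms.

11/12

Glint: cooperation gives 29 each period; deviation gives 39 once then 13 forever.
  29/(1−δ) ≥ 39 + 13δ/(1−δ) ⇒ δ ≥ 10/26 = 5/13.
Brio: cooperation gives 10 each period; deviation gives 43 once then 7 forever.
  δ ≥ 33/36 = 11/12.
Both must hold, so the binding constraint is Brio's: δ ≥ 11/12.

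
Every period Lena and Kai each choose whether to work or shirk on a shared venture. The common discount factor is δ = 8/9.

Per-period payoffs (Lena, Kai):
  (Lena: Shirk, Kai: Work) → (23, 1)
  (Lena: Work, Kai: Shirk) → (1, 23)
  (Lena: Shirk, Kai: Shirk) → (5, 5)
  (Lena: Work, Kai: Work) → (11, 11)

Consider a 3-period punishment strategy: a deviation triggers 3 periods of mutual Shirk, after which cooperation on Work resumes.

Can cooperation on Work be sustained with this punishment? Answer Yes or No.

A one-shot deviation gives 23 now, then 5 for 3 periods, then back to 11.
Gain from deviating: (23−11) today; loss: (11−5) in each of the next 3 periods.
No-deviation condition: (11−5)(δ+…+δ^3) ≥ 23−11, i.e. δ+…+δ^3 ≥ 2.
At δ = 8/9: δ+…+δ^3 = 2.3813 ≥ 2.0000.
So cooperation is sustainable.

Yes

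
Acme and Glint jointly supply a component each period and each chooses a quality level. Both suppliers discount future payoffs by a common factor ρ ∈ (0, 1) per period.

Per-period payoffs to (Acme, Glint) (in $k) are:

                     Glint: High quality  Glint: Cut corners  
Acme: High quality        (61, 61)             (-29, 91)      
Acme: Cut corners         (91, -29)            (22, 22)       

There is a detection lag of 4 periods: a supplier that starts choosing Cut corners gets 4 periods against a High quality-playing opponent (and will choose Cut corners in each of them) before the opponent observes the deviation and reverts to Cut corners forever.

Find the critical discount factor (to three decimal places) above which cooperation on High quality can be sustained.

0.812

The best deviation is to choose Cut corners for all 4 undetected periods, earning 91 each, then 22 forever once detected.
Deviation value: 91(1−ρ^4)/(1−ρ) + 22ρ^4/(1−ρ); cooperation value: 61/(1−ρ).
IC: 61 ≥ 91(1−ρ^4) + 22ρ^4 = 91 − 69ρ^4.
So ρ^4 ≥ 30/69 = 10/23, giving ρ ≥ (10/23)^(1/4) ≈ 0.812.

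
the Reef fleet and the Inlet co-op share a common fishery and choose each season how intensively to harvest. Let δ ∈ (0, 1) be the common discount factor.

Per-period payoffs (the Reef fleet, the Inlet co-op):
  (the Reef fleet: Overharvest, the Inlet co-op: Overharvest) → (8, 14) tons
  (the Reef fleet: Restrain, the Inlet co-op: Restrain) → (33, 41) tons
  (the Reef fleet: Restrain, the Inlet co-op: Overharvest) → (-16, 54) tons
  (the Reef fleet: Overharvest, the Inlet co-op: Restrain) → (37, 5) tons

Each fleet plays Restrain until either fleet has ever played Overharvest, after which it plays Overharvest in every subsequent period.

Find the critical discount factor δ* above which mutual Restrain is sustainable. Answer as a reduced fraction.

13/40

For the Reef fleet: deviation gain 37−33 = 4, per-period punishment loss 33−8 = 25. IC gives δ ≥ 4/29.
For the Inlet co-op: gain 13, loss 27 per period, so δ ≥ 13/40.
The tighter constraint is the Inlet co-op's, so cooperation needs δ ≥ 13/40.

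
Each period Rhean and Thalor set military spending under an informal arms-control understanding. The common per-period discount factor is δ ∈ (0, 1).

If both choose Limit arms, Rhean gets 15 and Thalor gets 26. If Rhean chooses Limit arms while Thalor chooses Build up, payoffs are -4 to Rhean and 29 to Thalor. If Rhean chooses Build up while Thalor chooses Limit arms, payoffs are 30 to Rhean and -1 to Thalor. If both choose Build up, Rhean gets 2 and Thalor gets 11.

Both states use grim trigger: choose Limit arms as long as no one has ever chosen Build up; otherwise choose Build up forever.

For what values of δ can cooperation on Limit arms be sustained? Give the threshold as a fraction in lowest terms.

15/28

For Rhean: deviation gain 30−15 = 15, per-period punishment loss 15−2 = 13. IC gives δ ≥ 15/28.
For Thalor: gain 3, loss 15 per period, so δ ≥ 3/18 = 1/6.
The tighter constraint is Rhean's, so cooperation needs δ ≥ 15/28.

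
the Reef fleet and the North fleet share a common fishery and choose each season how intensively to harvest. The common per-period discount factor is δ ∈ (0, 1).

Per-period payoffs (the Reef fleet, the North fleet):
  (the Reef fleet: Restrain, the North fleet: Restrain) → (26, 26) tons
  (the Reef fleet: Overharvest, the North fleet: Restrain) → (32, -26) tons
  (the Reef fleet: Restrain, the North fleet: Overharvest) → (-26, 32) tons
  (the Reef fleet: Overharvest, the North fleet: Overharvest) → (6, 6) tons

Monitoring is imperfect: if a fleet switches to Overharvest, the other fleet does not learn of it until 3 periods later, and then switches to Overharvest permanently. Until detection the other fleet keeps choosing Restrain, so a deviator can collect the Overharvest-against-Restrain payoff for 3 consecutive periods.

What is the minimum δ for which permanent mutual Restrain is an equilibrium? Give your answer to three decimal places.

0.613

A deviator earns 32 for 3 periods, then 6 forever; cooperating earns 26 forever. Multiplying the IC by (1−δ):
26 ≥ 32(1−δ^3) + 6δ^3, so 26·δ^3 ≥ 6 and δ^3 ≥ 3/13.
δ ≥ (3/13)^(1/3) ≈ 0.613.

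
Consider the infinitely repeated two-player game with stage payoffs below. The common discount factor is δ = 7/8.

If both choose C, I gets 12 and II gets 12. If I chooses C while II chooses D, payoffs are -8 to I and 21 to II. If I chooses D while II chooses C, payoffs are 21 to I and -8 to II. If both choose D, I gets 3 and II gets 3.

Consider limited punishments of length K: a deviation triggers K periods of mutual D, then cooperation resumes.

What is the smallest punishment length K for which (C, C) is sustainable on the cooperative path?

IC: δ(1−δ^K)/(1−δ) ≥ (21−12)/(12−3) = 1.
With δ = 7/8: need 1 − δ^K ≥ 1·(1−7/8)/(7/8), i.e. δ^K ≤ 0.8571.
Since (7/8)^1 = 0.8750 and (7/8)^2 = 0.7656, the smallest such K is 2.

2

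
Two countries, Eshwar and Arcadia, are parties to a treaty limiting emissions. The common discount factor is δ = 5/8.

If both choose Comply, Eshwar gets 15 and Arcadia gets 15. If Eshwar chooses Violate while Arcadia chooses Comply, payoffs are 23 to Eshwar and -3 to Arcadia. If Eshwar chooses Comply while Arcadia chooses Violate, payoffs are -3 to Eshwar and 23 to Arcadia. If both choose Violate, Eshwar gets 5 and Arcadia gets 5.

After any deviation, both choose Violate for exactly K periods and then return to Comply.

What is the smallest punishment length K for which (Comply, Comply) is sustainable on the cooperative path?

2

Need Σ_{k=1}^{K} δ^k ≥ (23−15)/(15−5) = 0.8000 at δ = 5/8.
At K = 1 the sum is 0.6250 < 0.8000; at K = 2 it is 1.0156 ≥ 0.8000.
So the minimum punishment length is K = 2.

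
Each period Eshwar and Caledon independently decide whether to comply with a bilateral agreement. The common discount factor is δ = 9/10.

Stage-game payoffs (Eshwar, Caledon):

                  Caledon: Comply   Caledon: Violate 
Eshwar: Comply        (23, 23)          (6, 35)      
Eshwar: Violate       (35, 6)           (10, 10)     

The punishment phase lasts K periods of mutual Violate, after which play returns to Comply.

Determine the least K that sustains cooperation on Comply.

Need Σ_{k=1}^{K} δ^k ≥ (35−23)/(23−10) = 0.9231 at δ = 9/10.
At K = 1 the sum is 0.9000 < 0.9231; at K = 2 it is 1.7100 ≥ 0.9231.
So the minimum punishment length is K = 2.

2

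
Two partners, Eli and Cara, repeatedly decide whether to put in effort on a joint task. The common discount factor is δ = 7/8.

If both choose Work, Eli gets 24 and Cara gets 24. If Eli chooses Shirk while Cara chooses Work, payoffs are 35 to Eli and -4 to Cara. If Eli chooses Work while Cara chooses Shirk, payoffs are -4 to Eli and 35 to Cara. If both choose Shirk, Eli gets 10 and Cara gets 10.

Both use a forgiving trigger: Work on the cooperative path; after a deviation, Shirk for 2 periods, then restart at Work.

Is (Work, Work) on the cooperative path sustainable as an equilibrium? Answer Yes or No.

Yes

IC: δ+…+δ^2 ≥ (35−24)/(24−10) = 11/14.
At δ = 7/8: partial sum = 1.6406 ≥ 0.7857. Cooperation sustainable.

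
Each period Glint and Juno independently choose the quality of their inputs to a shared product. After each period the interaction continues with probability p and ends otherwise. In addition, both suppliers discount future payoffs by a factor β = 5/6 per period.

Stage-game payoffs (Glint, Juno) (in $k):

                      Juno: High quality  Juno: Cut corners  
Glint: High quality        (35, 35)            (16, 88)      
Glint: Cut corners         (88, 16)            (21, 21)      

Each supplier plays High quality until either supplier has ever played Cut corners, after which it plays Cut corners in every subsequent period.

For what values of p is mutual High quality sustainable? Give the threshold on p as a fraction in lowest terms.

318/335

Expected continuation weight on next period's payoff is β·p = 5/6·p, which plays the role of the discount factor.
Cooperation requires 5/6·p ≥ (88−35)/(88−21) = 53/67, hence p ≥ 318/335.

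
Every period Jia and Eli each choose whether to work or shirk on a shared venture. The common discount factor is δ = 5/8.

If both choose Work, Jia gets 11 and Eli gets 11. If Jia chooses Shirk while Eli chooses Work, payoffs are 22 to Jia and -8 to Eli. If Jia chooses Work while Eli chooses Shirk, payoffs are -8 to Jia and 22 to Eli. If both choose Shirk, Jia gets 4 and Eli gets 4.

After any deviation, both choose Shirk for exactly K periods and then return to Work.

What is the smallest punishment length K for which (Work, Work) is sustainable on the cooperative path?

7

Need Σ_{k=1}^{K} δ^k ≥ (22−11)/(11−4) = 1.5714 at δ = 5/8.
At K = 6 the sum is 1.5673 < 1.5714; at K = 7 it is 1.6046 ≥ 1.5714.
So the minimum punishment length is K = 7.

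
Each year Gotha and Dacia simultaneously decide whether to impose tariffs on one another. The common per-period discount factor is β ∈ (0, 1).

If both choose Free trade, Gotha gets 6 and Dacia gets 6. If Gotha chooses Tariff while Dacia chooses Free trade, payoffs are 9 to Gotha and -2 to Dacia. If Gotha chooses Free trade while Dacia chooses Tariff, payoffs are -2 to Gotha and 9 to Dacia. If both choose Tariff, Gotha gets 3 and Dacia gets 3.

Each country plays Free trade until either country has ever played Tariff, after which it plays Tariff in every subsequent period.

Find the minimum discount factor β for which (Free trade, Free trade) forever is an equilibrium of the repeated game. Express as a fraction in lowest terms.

1/2

Cooperation forever yields 6 each period: 6/(1−β).
Deviating yields 9 once, then 3 forever: 9 + 3β/(1−β).
No profitable deviation requires 6/(1−β) ≥ 9 + 3β/(1−β).
Multiplying by (1−β): 6 ≥ 9(1−β) + 3β = 9 − 6β.
So 6β ≥ 3, i.e. β ≥ 3/6 = 1/2.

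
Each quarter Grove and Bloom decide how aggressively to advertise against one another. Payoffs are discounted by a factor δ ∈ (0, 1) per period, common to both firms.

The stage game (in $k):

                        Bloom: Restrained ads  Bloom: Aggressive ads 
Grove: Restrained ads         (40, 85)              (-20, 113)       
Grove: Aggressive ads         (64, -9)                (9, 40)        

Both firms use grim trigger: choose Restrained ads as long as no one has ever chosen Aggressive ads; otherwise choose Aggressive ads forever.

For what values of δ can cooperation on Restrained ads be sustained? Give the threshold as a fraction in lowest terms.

24/55

For Grove: deviation gain 64−40 = 24, per-period punishment loss 40−9 = 31. IC gives δ ≥ 24/55.
For Bloom: gain 28, loss 45 per period, so δ ≥ 28/73.
The tighter constraint is Grove's, so cooperation needs δ ≥ 24/55.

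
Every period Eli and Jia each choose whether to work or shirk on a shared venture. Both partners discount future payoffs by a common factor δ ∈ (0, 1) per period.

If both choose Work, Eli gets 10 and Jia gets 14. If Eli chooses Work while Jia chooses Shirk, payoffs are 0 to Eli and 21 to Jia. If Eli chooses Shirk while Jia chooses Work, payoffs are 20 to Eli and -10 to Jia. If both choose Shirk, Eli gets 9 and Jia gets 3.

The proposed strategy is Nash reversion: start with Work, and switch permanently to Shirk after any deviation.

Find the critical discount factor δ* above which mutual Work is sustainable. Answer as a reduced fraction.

10/11

Eli's threshold: (20−10)/(20−9) = 10/11.
Jia's threshold: (21−14)/(21−3) = 7/18.
10/11 > 7/18, so Eli binds and δ* = 10/11.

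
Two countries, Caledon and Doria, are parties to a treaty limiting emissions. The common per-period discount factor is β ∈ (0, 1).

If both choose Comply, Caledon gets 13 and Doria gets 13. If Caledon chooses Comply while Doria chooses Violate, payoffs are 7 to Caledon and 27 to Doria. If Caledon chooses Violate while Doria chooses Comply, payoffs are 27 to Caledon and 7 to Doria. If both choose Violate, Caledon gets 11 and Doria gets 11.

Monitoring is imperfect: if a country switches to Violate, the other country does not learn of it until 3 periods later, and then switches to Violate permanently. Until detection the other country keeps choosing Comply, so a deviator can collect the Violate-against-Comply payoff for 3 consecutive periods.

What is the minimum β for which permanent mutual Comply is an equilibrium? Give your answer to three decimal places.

0.956

The best deviation is to choose Violate for all 3 undetected periods, earning 27 each, then 11 forever once detected.
Deviation value: 27(1−β^3)/(1−β) + 11β^3/(1−β); cooperation value: 13/(1−β).
IC: 13 ≥ 27(1−β^3) + 11β^3 = 27 − 16β^3.
So β^3 ≥ 14/16 = 7/8, giving β ≥ (7/8)^(1/3) ≈ 0.956.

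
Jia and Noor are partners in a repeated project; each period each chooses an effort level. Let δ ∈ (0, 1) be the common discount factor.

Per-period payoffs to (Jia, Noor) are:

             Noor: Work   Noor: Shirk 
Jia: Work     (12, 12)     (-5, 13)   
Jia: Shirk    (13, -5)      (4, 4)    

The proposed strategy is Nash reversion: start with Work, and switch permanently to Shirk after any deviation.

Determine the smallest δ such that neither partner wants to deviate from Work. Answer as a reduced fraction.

1/9

Cooperation forever yields 12 each period: 12/(1−δ).
Deviating yields 13 once, then 4 forever: 13 + 4δ/(1−δ).
No profitable deviation requires 12/(1−δ) ≥ 13 + 4δ/(1−δ).
Multiplying by (1−δ): 12 ≥ 13(1−δ) + 4δ = 13 − 9δ.
So 9δ ≥ 1, i.e. δ ≥ 1/9.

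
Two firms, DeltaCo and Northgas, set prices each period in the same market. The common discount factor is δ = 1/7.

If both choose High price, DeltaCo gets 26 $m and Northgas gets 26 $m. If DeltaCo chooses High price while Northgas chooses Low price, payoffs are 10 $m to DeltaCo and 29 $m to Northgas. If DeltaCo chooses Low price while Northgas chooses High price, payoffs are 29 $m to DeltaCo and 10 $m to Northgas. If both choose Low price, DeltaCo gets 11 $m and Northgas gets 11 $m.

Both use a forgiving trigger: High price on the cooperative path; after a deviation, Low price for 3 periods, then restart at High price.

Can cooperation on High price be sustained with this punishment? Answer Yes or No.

Comparing payoff streams over the 4 periods until play realigns: cooperate → 26(1+δ+…+δ^3); deviate → 29 + 11(δ+…+δ^3).
Cooperation is sustained iff (26−11)(δ+…+δ^3) ≥ 29−26.
δ+…+δ^3 = 1/7·(1−(1/7)^3)/(1−1/7) = 0.1662, and (29−26)/(26−11) = 0.2000.
0.1662 < 0.2000, so cooperation is not sustainable.

No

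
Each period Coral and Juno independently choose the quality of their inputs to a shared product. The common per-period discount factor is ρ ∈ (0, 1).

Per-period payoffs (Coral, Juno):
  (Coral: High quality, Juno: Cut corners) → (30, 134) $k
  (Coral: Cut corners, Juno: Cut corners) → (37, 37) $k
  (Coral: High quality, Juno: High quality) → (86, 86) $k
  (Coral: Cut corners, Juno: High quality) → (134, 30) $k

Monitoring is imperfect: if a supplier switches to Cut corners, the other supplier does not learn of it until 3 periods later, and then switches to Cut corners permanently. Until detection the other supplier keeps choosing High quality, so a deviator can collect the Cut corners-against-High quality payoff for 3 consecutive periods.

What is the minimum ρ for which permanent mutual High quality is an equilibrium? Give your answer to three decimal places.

The best deviation is to choose Cut corners for all 3 undetected periods, earning 134 each, then 37 forever once detected.
Deviation value: 134(1−ρ^3)/(1−ρ) + 37ρ^3/(1−ρ); cooperation value: 86/(1−ρ).
IC: 86 ≥ 134(1−ρ^3) + 37ρ^3 = 134 − 97ρ^3.
So ρ^3 ≥ 48/97, giving ρ ≥ (48/97)^(1/3) ≈ 0.791.

0.791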